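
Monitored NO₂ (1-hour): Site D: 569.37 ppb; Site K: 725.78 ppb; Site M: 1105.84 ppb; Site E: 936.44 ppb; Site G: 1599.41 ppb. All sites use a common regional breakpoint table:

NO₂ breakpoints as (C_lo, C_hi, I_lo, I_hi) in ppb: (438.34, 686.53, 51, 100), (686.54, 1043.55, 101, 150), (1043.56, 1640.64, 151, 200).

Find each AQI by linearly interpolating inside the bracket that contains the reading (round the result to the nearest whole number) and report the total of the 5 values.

671

Site D: row 438.34–686.53 (AQI 51–100). (100−51)·(569.37−438.34)/(686.53−438.34) + 51 = 49·131.03/248.19 + 51 ≈ 76.87 → 77.
Site K: 725.78 lies in 686.54–1043.55, so I_lo=101, I_hi=150, C_lo=686.54, C_hi=1043.55.
(150−101)/(1043.55−686.54) × (725.78−686.54) + 101 = 49/357.01 × 39.24 + 101 ≈ 106.39 → 106.
Site M 1105.84: bracket 1043.56–1640.64 → index 151–200; slope 49/597.08, offset 62.28.
AQI = 151 + 49/597.08·62.28 ≈ 156.11 ⇒ 156.
Site E: 936.44 lies in 686.54–1043.55, so I_lo=101, I_hi=150, C_lo=686.54, C_hi=1043.55.
(150−101)/(1043.55−686.54) × (936.44−686.54) + 101 = 49/357.01 × 249.90 + 101 ≈ 135.30 → 135.
Site G 1599.41: bracket 1043.56–1640.64 → index 151–200; slope 49/597.08, offset 555.85.
AQI = 151 + 49/597.08·555.85 ≈ 196.62 ⇒ 197.
AQIs: Site D=77, Site K=106, Site M=156, Site E=135, Site G=197. Sum = 77 + 106 + 156 + 135 + 197 = 671.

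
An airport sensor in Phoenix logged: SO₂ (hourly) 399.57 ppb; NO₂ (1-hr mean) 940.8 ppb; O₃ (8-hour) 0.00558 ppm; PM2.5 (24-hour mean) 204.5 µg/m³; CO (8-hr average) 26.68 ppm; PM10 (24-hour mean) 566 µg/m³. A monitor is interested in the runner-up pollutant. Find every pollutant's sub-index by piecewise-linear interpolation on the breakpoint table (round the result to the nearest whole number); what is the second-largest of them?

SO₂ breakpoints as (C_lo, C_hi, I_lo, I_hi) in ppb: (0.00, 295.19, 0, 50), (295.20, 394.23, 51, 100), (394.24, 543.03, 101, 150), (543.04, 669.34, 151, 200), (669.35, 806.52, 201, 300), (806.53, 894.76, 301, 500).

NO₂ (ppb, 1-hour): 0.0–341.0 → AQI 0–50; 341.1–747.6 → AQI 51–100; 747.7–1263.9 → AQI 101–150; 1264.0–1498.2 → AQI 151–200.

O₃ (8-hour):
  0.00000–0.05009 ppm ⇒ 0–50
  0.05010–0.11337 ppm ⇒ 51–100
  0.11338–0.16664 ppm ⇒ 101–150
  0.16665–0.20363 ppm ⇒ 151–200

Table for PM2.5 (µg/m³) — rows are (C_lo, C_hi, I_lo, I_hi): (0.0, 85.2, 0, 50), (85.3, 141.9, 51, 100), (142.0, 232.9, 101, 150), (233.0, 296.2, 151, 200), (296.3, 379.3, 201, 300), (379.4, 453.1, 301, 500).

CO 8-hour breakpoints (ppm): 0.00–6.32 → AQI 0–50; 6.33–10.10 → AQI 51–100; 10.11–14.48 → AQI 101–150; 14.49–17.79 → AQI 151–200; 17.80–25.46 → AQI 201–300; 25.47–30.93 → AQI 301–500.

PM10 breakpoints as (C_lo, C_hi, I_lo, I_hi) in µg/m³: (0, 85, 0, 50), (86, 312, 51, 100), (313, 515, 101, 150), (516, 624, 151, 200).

SO₂: row 394.24–543.03 (AQI 101–150). (150−101)·(399.57−394.24)/(543.03−394.24) + 101 = 49·5.33/148.79 + 101 ≈ 102.76 → 103.
NO₂: row 747.7–1263.9 (AQI 101–150). (150−101)·(940.8−747.7)/(1263.9−747.7) + 101 = 49·193.1/516.2 + 101 ≈ 119.33 → 119.
O₃: 0.00558 lies in 0.00000–0.05009, so I_lo=0, I_hi=50, C_lo=0.00000, C_hi=0.05009.
(50−0)/(0.05009−0.00000) × (0.00558−0.00000) + 0 = 50/0.05009 × 0.00558 + 0 ≈ 5.57 → 6.
PM2.5 204.5: bracket 142.0–232.9 → index 101–150; slope 49/90.9, offset 62.5.
AQI = 101 + 49/90.9·62.5 ≈ 134.69 ⇒ 135.
CO: 26.68 ∈ [25.47, 30.93] ↔ index [301, 500].
301 + (26.68−25.47)·(500−301)/(30.93−25.47) = 301 + 1.21·199/5.46 ≈ 345.10, so AQI = 345.
PM10: 566 lies in 516–624, so I_lo=151, I_hi=200, C_lo=516, C_hi=624.
(200−151)/(624−516) × (566−516) + 151 = 49/108 × 50 + 151 ≈ 173.69 → 174.
Sub-indices: SO₂→103, NO₂→119, O₃→6, PM2.5→135, CO→345, PM10→174. Ranked high→low: 345, 174, 135, 119, 103, 6. Second-highest sub-index = 174.

174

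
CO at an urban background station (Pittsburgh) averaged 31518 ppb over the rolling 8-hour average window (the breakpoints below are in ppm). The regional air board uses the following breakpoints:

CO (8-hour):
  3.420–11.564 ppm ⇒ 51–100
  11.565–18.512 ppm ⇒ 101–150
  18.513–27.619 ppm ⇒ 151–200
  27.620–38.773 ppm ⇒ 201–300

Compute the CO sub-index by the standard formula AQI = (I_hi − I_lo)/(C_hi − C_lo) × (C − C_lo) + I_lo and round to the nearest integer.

236

Convert: 31518 ppb = 31.518 ppm.
CO: 31.518 ∈ [27.620, 38.773] ↔ index [201, 300].
201 + (31.518−27.620)·(300−201)/(38.773−27.620) = 201 + 3.898·99/11.153 ≈ 235.60, so AQI = 236.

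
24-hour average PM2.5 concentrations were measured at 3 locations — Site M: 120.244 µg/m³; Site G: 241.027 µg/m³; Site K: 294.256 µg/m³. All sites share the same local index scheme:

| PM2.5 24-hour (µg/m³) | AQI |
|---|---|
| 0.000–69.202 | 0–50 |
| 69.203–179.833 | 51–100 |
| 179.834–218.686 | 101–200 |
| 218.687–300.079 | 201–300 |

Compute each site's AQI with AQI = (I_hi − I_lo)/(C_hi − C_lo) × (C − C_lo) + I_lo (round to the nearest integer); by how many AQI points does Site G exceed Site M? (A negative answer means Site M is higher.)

Site M: 120.244 ∈ [69.203, 179.833] ↔ index [51, 100].
51 + (120.244−69.203)·(100−51)/(179.833−69.203) = 51 + 51.041·49/110.630 ≈ 73.61, so AQI = 74.
Site G: 241.027 ∈ [218.687, 300.079] ↔ index [201, 300].
201 + (241.027−218.687)·(300−201)/(300.079−218.687) = 201 + 22.340·99/81.392 ≈ 228.17, so AQI = 228.
Site K 294.256: bracket 218.687–300.079 → index 201–300; slope 99/81.392, offset 75.569.
AQI = 201 + 99/81.392·75.569 ≈ 292.92 ⇒ 293.
AQIs: Site M=74, Site G=228, Site K=293. Site G (228) − Site M (74) = 154.

154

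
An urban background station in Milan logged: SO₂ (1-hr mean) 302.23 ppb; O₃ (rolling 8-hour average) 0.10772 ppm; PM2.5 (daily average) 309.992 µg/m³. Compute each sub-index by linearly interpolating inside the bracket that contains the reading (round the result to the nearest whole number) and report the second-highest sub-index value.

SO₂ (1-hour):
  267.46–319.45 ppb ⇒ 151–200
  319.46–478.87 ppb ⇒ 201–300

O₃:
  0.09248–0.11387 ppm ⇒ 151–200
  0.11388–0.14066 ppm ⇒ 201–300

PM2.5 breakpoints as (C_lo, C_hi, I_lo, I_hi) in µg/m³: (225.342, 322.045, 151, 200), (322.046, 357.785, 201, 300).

186

SO₂ 302.23: bracket 267.46–319.45 → index 151–200; slope 49/51.99, offset 34.77.
AQI = 151 + 49/51.99·34.77 ≈ 183.77 ⇒ 184.
O₃ 0.10772: bracket 0.09248–0.11387 → index 151–200; slope 49/0.02139, offset 0.01524.
AQI = 151 + 49/0.02139·0.01524 ≈ 185.91 ⇒ 186.
PM2.5: row 225.342–322.045 (AQI 151–200). (200−151)·(309.992−225.342)/(322.045−225.342) + 151 = 49·84.650/96.703 + 151 ≈ 193.89 → 194.
Sub-indices: SO₂→184, O₃→186, PM2.5→194. Ranked high→low: 194, 186, 184. Second-highest sub-index = 186.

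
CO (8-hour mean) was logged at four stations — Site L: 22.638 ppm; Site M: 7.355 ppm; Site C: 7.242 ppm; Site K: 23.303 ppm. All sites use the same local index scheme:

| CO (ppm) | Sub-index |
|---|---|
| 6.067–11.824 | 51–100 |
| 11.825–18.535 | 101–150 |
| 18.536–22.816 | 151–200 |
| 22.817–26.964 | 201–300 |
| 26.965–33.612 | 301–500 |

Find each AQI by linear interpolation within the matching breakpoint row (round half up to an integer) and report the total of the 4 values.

Site L 22.638: bracket 18.536–22.816 → index 151–200; slope 49/4.280, offset 4.102.
AQI = 151 + 49/4.280·4.102 ≈ 197.96 ⇒ 198.
Site M 7.355: bracket 6.067–11.824 → index 51–100; slope 49/5.757, offset 1.288.
AQI = 51 + 49/5.757·1.288 ≈ 61.96 ⇒ 62.
Site C: 7.242 lies in 6.067–11.824, so I_lo=51, I_hi=100, C_lo=6.067, C_hi=11.824.
(100−51)/(11.824−6.067) × (7.242−6.067) + 51 = 49/5.757 × 1.175 + 51 ≈ 61.00 → 61.
Site K 23.303: bracket 22.817–26.964 → index 201–300; slope 99/4.147, offset 0.486.
AQI = 201 + 99/4.147·0.486 ≈ 212.60 ⇒ 213.
AQIs: Site L=198, Site M=62, Site C=61, Site K=213. Sum = 198 + 62 + 61 + 213 = 534.

534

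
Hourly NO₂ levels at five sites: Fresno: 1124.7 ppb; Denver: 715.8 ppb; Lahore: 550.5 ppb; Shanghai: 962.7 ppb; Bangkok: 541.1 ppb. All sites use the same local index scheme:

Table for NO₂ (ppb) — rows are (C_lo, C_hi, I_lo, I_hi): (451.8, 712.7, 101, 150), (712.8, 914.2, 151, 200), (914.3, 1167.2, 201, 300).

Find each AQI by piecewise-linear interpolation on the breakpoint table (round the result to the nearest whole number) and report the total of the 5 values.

Fresno: 1124.7 lies in 914.3–1167.2, so I_lo=201, I_hi=300, C_lo=914.3, C_hi=1167.2.
(300−201)/(1167.2−914.3) × (1124.7−914.3) + 201 = 99/252.9 × 210.4 + 201 ≈ 283.36 → 283.
Denver 715.8: bracket 712.8–914.2 → index 151–200; slope 49/201.4, offset 3.0.
AQI = 151 + 49/201.4·3.0 ≈ 151.73 ⇒ 152.
Lahore: 550.5 lies in 451.8–712.7, so I_lo=101, I_hi=150, C_lo=451.8, C_hi=712.7.
(150−101)/(712.7−451.8) × (550.5−451.8) + 101 = 49/260.9 × 98.7 + 101 ≈ 119.54 → 120.
Shanghai: 962.7 lies in 914.3–1167.2, so I_lo=201, I_hi=300, C_lo=914.3, C_hi=1167.2.
(300−201)/(1167.2−914.3) × (962.7−914.3) + 201 = 99/252.9 × 48.4 + 201 ≈ 219.95 → 220.
Bangkok 541.1: bracket 451.8–712.7 → index 101–150; slope 49/260.9, offset 89.3.
AQI = 101 + 49/260.9·89.3 ≈ 117.77 ⇒ 118.
AQIs: Fresno=283, Denver=152, Lahore=120, Shanghai=220, Bangkok=118. Sum = 283 + 152 + 120 + 220 + 118 = 893.

893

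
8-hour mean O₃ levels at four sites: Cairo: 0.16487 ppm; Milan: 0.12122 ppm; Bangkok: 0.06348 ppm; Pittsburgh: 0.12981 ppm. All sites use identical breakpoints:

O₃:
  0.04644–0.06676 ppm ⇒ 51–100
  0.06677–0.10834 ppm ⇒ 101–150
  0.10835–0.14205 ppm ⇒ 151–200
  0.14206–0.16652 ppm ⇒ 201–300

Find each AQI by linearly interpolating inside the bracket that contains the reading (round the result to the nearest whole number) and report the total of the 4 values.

737

Cairo: row 0.14206–0.16652 (AQI 201–300). (300−201)·(0.16487−0.14206)/(0.16652−0.14206) + 201 = 99·0.02281/0.02446 + 201 ≈ 293.32 → 293.
Milan: 0.12122 ∈ [0.10835, 0.14205] ↔ index [151, 200].
151 + (0.12122−0.10835)·(200−151)/(0.14205−0.10835) = 151 + 0.01287·49/0.03370 ≈ 169.71, so AQI = 170.
Bangkok 0.06348: bracket 0.04644–0.06676 → index 51–100; slope 49/0.02032, offset 0.01704.
AQI = 51 + 49/0.02032·0.01704 ≈ 92.09 ⇒ 92.
Pittsburgh 0.12981: bracket 0.10835–0.14205 → index 151–200; slope 49/0.03370, offset 0.02146.
AQI = 151 + 49/0.03370·0.02146 ≈ 182.20 ⇒ 182.
AQIs: Cairo=293, Milan=170, Bangkok=92, Pittsburgh=182. Sum = 293 + 170 + 92 + 182 = 737.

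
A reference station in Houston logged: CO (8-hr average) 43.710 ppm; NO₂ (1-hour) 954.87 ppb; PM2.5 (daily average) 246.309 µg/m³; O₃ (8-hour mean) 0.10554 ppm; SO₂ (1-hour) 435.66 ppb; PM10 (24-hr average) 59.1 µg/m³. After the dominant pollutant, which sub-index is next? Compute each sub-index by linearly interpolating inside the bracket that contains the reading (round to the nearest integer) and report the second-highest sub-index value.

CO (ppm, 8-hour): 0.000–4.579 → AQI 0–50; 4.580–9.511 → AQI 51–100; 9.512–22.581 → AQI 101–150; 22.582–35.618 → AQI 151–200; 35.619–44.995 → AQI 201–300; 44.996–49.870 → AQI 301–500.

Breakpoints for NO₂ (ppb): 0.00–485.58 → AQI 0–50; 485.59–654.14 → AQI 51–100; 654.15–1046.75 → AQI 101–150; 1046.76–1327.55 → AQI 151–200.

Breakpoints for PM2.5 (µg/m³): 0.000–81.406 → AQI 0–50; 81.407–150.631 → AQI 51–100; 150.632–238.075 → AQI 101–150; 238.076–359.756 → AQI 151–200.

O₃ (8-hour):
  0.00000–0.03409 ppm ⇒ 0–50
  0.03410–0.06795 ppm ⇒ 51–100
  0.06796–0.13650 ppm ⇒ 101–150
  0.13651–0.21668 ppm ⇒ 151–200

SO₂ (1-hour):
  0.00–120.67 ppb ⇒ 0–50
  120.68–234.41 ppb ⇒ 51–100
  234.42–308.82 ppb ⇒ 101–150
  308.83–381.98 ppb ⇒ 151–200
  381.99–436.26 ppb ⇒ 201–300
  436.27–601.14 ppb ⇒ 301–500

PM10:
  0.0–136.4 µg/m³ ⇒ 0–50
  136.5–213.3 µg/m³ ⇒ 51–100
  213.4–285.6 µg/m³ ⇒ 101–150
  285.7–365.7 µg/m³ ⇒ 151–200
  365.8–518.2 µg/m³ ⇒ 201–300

286

CO: 43.710 lies in 35.619–44.995, so I_lo=201, I_hi=300, C_lo=35.619, C_hi=44.995.
(300−201)/(44.995−35.619) × (43.710−35.619) + 201 = 99/9.376 × 8.091 + 201 ≈ 286.43 → 286.
NO₂: 954.87 ∈ [654.15, 1046.75] ↔ index [101, 150].
101 + (954.87−654.15)·(150−101)/(1046.75−654.15) = 101 + 300.72·49/392.60 ≈ 138.53, so AQI = 139.
PM2.5: row 238.076–359.756 (AQI 151–200). (200−151)·(246.309−238.076)/(359.756−238.076) + 151 = 49·8.233/121.680 + 151 ≈ 154.32 → 154.
O₃: row 0.06796–0.13650 (AQI 101–150). (150−101)·(0.10554−0.06796)/(0.13650−0.06796) + 101 = 49·0.03758/0.06854 + 101 ≈ 127.87 → 128.
SO₂: 435.66 lies in 381.99–436.26, so I_lo=201, I_hi=300, C_lo=381.99, C_hi=436.26.
(300−201)/(436.26−381.99) × (435.66−381.99) + 201 = 99/54.27 × 53.67 + 201 ≈ 298.91 → 299.
PM10: 59.1 lies in 0.0–136.4, so I_lo=0, I_hi=50, C_lo=0.0, C_hi=136.4.
(50−0)/(136.4−0.0) × (59.1−0.0) + 0 = 50/136.4 × 59.1 + 0 ≈ 21.66 → 22.
Sub-indices: CO→286, NO₂→139, PM2.5→154, O₃→128, SO₂→299, PM10→22. Ranked high→low: 299, 286, 154, 139, 128, 22. Second-highest sub-index = 286.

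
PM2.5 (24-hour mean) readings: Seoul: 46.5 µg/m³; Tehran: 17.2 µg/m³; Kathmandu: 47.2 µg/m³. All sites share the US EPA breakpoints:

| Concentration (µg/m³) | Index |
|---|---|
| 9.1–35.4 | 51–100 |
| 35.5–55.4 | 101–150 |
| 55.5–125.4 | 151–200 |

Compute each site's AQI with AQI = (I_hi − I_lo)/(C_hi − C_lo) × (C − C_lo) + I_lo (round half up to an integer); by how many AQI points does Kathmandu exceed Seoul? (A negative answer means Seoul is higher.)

Seoul 46.5: bracket 35.5–55.4 → index 101–150; slope 49/19.9, offset 11.0.
AQI = 101 + 49/19.9·11.0 ≈ 128.09 ⇒ 128.
Tehran 17.2: bracket 9.1–35.4 → index 51–100; slope 49/26.3, offset 8.1.
AQI = 51 + 49/26.3·8.1 ≈ 66.09 ⇒ 66.
Kathmandu 47.2: bracket 35.5–55.4 → index 101–150; slope 49/19.9, offset 11.7.
AQI = 101 + 49/19.9·11.7 ≈ 129.81 ⇒ 130.
AQIs: Seoul=128, Tehran=66, Kathmandu=130. Kathmandu (130) − Seoul (128) = 2.

2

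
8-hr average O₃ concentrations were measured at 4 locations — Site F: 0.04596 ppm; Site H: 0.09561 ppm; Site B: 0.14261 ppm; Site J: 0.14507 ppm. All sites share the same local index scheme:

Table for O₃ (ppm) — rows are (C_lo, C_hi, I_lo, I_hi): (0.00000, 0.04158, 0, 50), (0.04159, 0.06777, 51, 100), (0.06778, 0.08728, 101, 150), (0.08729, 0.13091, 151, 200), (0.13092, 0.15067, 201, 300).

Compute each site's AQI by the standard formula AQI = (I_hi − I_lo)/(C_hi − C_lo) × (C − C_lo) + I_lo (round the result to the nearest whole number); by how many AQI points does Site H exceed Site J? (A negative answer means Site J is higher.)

Site F: 0.04596 lies in 0.04159–0.06777, so I_lo=51, I_hi=100, C_lo=0.04159, C_hi=0.06777.
(100−51)/(0.06777−0.04159) × (0.04596−0.04159) + 51 = 49/0.02618 × 0.00437 + 51 ≈ 59.18 → 59.
Site H: row 0.08729–0.13091 (AQI 151–200). (200−151)·(0.09561−0.08729)/(0.13091−0.08729) + 151 = 49·0.00832/0.04362 + 151 ≈ 160.35 → 160.
Site B 0.14261: bracket 0.13092–0.15067 → index 201–300; slope 99/0.01975, offset 0.01169.
AQI = 201 + 99/0.01975·0.01169 ≈ 259.60 ⇒ 260.
Site J: 0.14507 lies in 0.13092–0.15067, so I_lo=201, I_hi=300, C_lo=0.13092, C_hi=0.15067.
(300−201)/(0.15067−0.13092) × (0.14507−0.13092) + 201 = 99/0.01975 × 0.01415 + 201 ≈ 271.93 → 272.
AQIs: Site F=59, Site H=160, Site B=260, Site J=272. Site H (160) − Site J (272) = -112.

-112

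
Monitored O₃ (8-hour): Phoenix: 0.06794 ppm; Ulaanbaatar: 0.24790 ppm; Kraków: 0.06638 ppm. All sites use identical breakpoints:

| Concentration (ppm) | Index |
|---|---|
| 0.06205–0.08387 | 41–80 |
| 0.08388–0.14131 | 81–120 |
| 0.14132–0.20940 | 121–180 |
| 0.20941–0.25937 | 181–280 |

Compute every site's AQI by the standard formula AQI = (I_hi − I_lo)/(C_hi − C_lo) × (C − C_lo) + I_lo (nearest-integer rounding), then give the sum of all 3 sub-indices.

Phoenix: 0.06794 lies in 0.06205–0.08387, so I_lo=41, I_hi=80, C_lo=0.06205, C_hi=0.08387.
(80−41)/(0.08387−0.06205) × (0.06794−0.06205) + 41 = 39/0.02182 × 0.00589 + 41 ≈ 51.53 → 52.
Ulaanbaatar 0.24790: bracket 0.20941–0.25937 → index 181–280; slope 99/0.04996, offset 0.03849.
AQI = 181 + 99/0.04996·0.03849 ≈ 257.27 ⇒ 257.
Kraków: row 0.06205–0.08387 (AQI 41–80). (80−41)·(0.06638−0.06205)/(0.08387−0.06205) + 41 = 39·0.00433/0.02182 + 41 ≈ 48.74 → 49.
AQIs: Phoenix=52, Ulaanbaatar=257, Kraków=49. Sum = 52 + 257 + 49 = 358.

358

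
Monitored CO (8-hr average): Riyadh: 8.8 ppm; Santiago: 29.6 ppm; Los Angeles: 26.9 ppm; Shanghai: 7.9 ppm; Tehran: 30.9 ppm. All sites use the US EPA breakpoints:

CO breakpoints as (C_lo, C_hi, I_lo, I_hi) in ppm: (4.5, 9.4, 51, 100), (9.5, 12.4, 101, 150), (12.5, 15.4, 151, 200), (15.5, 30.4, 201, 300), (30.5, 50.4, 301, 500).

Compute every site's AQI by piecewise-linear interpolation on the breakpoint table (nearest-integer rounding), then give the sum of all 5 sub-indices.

1056

Riyadh: row 4.5–9.4 (AQI 51–100). (100−51)·(8.8−4.5)/(9.4−4.5) + 51 = 49·4.3/4.9 + 51 ≈ 94.00 → 94.
Santiago: row 15.5–30.4 (AQI 201–300). (300−201)·(29.6−15.5)/(30.4−15.5) + 201 = 99·14.1/14.9 + 201 ≈ 294.68 → 295.
Los Angeles: 26.9 lies in 15.5–30.4, so I_lo=201, I_hi=300, C_lo=15.5, C_hi=30.4.
(300−201)/(30.4−15.5) × (26.9−15.5) + 201 = 99/14.9 × 11.4 + 201 ≈ 276.74 → 277.
Shanghai: 7.9 ∈ [4.5, 9.4] ↔ index [51, 100].
51 + (7.9−4.5)·(100−51)/(9.4−4.5) = 51 + 3.4·49/4.9 ≈ 85.00, so AQI = 85.
Tehran 30.9: bracket 30.5–50.4 → index 301–500; slope 199/19.9, offset 0.4.
AQI = 301 + 199/19.9·0.4 ≈ 305.00 ⇒ 305.
AQIs: Riyadh=94, Santiago=295, Los Angeles=277, Shanghai=85, Tehran=305. Sum = 94 + 295 + 277 + 85 + 305 = 1056.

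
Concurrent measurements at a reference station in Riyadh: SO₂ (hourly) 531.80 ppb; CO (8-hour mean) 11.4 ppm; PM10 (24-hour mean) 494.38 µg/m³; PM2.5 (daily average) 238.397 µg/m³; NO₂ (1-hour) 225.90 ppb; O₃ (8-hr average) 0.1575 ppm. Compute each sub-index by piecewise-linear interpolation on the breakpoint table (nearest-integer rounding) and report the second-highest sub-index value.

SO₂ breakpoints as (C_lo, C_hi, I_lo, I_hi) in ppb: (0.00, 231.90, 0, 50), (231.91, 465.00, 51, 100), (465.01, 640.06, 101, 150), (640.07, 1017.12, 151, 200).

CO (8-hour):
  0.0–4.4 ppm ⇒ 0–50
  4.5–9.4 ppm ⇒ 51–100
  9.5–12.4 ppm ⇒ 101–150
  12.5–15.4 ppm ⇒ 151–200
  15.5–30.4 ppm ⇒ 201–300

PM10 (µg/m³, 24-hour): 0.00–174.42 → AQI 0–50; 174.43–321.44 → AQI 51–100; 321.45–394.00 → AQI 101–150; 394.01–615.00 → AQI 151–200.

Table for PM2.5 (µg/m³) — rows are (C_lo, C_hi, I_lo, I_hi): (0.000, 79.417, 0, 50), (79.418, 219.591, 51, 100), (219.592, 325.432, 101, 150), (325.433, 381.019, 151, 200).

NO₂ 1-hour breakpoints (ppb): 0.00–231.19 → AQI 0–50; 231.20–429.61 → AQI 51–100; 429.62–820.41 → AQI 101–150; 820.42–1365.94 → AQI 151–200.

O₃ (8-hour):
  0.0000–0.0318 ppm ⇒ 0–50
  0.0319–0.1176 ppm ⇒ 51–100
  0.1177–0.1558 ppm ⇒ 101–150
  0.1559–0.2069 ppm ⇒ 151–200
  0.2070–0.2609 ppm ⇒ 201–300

SO₂: 531.80 lies in 465.01–640.06, so I_lo=101, I_hi=150, C_lo=465.01, C_hi=640.06.
(150−101)/(640.06−465.01) × (531.80−465.01) + 101 = 49/175.05 × 66.79 + 101 ≈ 119.70 → 120.
CO: row 9.5–12.4 (AQI 101–150). (150−101)·(11.4−9.5)/(12.4−9.5) + 101 = 49·1.9/2.9 + 101 ≈ 133.10 → 133.
PM10: 494.38 lies in 394.01–615.00, so I_lo=151, I_hi=200, C_lo=394.01, C_hi=615.00.
(200−151)/(615.00−394.01) × (494.38−394.01) + 151 = 49/220.99 × 100.37 + 151 ≈ 173.25 → 173.
PM2.5: 238.397 lies in 219.592–325.432, so I_lo=101, I_hi=150, C_lo=219.592, C_hi=325.432.
(150−101)/(325.432−219.592) × (238.397−219.592) + 101 = 49/105.840 × 18.805 + 101 ≈ 109.71 → 110.
NO₂ 225.90: bracket 0.00–231.19 → index 0–50; slope 50/231.19, offset 225.90.
AQI = 0 + 50/231.19·225.90 ≈ 48.86 ⇒ 49.
O₃: 0.1575 lies in 0.1559–0.2069, so I_lo=151, I_hi=200, C_lo=0.1559, C_hi=0.2069.
(200−151)/(0.2069−0.1559) × (0.1575−0.1559) + 151 = 49/0.0510 × 0.0016 + 151 ≈ 152.54 → 153.
Sub-indices: SO₂→120, CO→133, PM10→173, PM2.5→110, NO₂→49, O₃→153. Ranked high→low: 173, 153, 133, 120, 110, 49. Second-highest sub-index = 153.

153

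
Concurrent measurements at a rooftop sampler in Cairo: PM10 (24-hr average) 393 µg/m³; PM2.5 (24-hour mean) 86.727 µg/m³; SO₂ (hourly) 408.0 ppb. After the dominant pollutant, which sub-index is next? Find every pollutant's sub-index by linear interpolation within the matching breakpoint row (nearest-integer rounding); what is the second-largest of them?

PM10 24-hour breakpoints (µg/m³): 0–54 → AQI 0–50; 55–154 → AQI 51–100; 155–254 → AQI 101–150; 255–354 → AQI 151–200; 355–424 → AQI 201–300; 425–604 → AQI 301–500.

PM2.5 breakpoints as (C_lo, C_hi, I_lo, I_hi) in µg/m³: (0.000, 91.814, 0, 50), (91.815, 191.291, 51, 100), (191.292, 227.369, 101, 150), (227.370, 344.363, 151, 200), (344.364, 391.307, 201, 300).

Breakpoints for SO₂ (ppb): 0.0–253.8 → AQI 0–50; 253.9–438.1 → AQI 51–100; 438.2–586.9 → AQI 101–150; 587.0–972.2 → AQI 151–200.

PM10 393: bracket 355–424 → index 201–300; slope 99/69, offset 38.
AQI = 201 + 99/69·38 ≈ 255.52 ⇒ 256.
PM2.5 86.727: bracket 0.000–91.814 → index 0–50; slope 50/91.814, offset 86.727.
AQI = 0 + 50/91.814·86.727 ≈ 47.23 ⇒ 47.
SO₂: row 253.9–438.1 (AQI 51–100). (100−51)·(408.0−253.9)/(438.1−253.9) + 51 = 49·154.1/184.2 + 51 ≈ 91.99 → 92.
Sub-indices: PM10→256, PM2.5→47, SO₂→92. Ranked high→low: 256, 92, 47. Second-highest sub-index = 92.

92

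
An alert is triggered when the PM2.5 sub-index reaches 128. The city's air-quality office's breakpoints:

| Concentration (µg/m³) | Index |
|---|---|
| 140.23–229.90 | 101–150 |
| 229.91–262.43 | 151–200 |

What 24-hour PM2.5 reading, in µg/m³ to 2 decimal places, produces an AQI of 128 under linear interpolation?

189.64

AQI 128 lies in the 101–150 band, which corresponds to 140.23–229.90 µg/m³.
C = 140.23 + (128−101)×(229.90−140.23)/(150−101) = 140.23 + 27×89.67/49 ≈ 189.6400 µg/m³ → 189.64 µg/m³ to 2 dp.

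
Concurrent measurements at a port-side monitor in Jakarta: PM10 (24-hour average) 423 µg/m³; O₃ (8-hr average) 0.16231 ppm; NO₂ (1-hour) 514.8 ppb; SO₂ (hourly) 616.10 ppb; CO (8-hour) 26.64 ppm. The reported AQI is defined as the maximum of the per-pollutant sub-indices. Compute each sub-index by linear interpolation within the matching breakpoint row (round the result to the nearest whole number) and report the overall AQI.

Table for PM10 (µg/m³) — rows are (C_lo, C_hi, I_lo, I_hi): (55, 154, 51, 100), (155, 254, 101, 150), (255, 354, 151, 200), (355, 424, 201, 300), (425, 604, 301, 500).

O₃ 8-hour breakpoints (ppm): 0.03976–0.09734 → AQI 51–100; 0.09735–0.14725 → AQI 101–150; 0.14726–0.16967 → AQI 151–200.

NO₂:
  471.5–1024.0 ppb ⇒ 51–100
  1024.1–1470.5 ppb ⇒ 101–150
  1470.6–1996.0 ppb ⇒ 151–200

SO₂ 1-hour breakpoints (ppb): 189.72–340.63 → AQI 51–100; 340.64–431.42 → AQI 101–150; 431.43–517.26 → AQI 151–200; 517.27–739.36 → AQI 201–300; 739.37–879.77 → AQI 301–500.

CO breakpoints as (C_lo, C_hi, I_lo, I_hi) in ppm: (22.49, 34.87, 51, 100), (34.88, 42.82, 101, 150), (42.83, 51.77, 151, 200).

299

PM10: row 355–424 (AQI 201–300). (300−201)·(423−355)/(424−355) + 201 = 99·68/69 + 201 ≈ 298.57 → 299.
O₃: row 0.14726–0.16967 (AQI 151–200). (200−151)·(0.16231−0.14726)/(0.16967−0.14726) + 151 = 49·0.01505/0.02241 + 151 ≈ 183.91 → 184.
NO₂: 514.8 ∈ [471.5, 1024.0] ↔ index [51, 100].
51 + (514.8−471.5)·(100−51)/(1024.0−471.5) = 51 + 43.3·49/552.5 ≈ 54.84, so AQI = 55.
SO₂: 616.10 ∈ [517.27, 739.36] ↔ index [201, 300].
201 + (616.10−517.27)·(300−201)/(739.36−517.27) = 201 + 98.83·99/222.09 ≈ 245.05, so AQI = 245.
CO: row 22.49–34.87 (AQI 51–100). (100−51)·(26.64−22.49)/(34.87−22.49) + 51 = 49·4.15/12.38 + 51 ≈ 67.43 → 67.
Sub-indices: PM10→299, O₃→184, NO₂→55, SO₂→245, CO→67. Overall AQI = max = 299; dominant pollutant is PM10.
AQI 299: Very Unhealthy.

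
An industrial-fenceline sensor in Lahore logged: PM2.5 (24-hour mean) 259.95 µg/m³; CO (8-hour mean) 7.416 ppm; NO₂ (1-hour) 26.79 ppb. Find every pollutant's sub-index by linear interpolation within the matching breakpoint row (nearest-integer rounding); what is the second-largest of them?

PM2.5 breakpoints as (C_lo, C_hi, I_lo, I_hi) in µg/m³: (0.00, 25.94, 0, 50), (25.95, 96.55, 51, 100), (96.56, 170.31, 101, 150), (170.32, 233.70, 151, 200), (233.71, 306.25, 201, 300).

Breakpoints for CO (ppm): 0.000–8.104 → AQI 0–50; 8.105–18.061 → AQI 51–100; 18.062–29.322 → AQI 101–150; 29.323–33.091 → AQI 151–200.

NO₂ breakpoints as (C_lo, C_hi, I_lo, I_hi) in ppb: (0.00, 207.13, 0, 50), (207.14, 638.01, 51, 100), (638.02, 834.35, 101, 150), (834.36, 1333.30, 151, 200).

PM2.5: 259.95 lies in 233.71–306.25, so I_lo=201, I_hi=300, C_lo=233.71, C_hi=306.25.
(300−201)/(306.25−233.71) × (259.95−233.71) + 201 = 99/72.54 × 26.24 + 201 ≈ 236.81 → 237.
CO: 7.416 ∈ [0.000, 8.104] ↔ index [0, 50].
0 + (7.416−0.000)·(50−0)/(8.104−0.000) = 0 + 7.416·50/8.104 ≈ 45.76, so AQI = 46.
NO₂: row 0.00–207.13 (AQI 0–50). (50−0)·(26.79−0.00)/(207.13−0.00) + 0 = 50·26.79/207.13 + 0 ≈ 6.47 → 6.
Sub-indices: PM2.5→237, CO→46, NO₂→6. Ranked high→low: 237, 46, 6. Second-highest sub-index = 46.

46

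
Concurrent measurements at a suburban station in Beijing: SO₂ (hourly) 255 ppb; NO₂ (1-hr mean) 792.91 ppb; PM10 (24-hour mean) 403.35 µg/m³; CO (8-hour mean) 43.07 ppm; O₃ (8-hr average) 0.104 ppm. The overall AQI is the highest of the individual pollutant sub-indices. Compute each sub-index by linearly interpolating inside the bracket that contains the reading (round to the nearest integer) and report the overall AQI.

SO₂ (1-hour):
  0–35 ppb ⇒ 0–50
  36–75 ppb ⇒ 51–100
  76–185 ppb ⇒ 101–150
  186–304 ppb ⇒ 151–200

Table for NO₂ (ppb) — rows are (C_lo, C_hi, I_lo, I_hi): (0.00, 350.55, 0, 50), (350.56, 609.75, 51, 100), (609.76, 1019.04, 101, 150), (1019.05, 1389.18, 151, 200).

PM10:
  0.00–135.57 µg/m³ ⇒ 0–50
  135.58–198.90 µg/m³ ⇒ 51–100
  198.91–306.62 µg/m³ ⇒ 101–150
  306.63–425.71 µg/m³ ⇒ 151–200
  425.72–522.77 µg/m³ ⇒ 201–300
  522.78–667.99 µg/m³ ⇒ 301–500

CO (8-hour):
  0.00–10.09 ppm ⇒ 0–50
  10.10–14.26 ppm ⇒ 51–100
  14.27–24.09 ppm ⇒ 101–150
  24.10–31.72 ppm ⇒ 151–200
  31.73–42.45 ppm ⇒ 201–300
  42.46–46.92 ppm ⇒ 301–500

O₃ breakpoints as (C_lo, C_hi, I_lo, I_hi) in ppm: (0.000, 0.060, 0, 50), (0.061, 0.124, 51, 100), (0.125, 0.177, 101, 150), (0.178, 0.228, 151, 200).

328

SO₂: 255 lies in 186–304, so I_lo=151, I_hi=200, C_lo=186, C_hi=304.
(200−151)/(304−186) × (255−186) + 151 = 49/118 × 69 + 151 ≈ 179.65 → 180.
NO₂: 792.91 ∈ [609.76, 1019.04] ↔ index [101, 150].
101 + (792.91−609.76)·(150−101)/(1019.04−609.76) = 101 + 183.15·49/409.28 ≈ 122.93, so AQI = 123.
PM10: 403.35 ∈ [306.63, 425.71] ↔ index [151, 200].
151 + (403.35−306.63)·(200−151)/(425.71−306.63) = 151 + 96.72·49/119.08 ≈ 190.80, so AQI = 191.
CO 43.07: bracket 42.46–46.92 → index 301–500; slope 199/4.46, offset 0.61.
AQI = 301 + 199/4.46·0.61 ≈ 328.22 ⇒ 328.
O₃ 0.104: bracket 0.061–0.124 → index 51–100; slope 49/0.063, offset 0.043.
AQI = 51 + 49/0.063·0.043 ≈ 84.44 ⇒ 84.
Sub-indices: SO₂→180, NO₂→123, PM10→191, CO→328, O₃→84. Overall AQI = max = 328; dominant pollutant is CO.
AQI 328: Hazardous.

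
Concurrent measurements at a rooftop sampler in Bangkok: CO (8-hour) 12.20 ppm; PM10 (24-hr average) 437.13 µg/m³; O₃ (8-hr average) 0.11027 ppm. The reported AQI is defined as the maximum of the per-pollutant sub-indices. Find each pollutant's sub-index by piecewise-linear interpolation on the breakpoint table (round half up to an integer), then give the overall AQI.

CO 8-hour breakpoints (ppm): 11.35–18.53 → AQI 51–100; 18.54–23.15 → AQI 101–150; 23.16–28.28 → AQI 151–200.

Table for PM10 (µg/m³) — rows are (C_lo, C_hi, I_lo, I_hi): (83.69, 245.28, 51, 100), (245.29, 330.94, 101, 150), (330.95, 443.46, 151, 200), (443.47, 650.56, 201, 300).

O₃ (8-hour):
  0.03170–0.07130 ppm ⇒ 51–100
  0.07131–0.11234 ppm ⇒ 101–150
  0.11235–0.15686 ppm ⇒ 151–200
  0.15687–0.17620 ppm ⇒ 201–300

197

CO: 12.20 ∈ [11.35, 18.53] ↔ index [51, 100].
51 + (12.20−11.35)·(100−51)/(18.53−11.35) = 51 + 0.85·49/7.18 ≈ 56.80, so AQI = 57.
PM10: 437.13 lies in 330.95–443.46, so I_lo=151, I_hi=200, C_lo=330.95, C_hi=443.46.
(200−151)/(443.46−330.95) × (437.13−330.95) + 151 = 49/112.51 × 106.18 + 151 ≈ 197.24 → 197.
O₃ 0.11027: bracket 0.07131–0.11234 → index 101–150; slope 49/0.04103, offset 0.03896.
AQI = 101 + 49/0.04103·0.03896 ≈ 147.53 ⇒ 148.
Sub-indices: CO→57, PM10→197, O₃→148. Overall AQI = max = 197; dominant pollutant is PM10.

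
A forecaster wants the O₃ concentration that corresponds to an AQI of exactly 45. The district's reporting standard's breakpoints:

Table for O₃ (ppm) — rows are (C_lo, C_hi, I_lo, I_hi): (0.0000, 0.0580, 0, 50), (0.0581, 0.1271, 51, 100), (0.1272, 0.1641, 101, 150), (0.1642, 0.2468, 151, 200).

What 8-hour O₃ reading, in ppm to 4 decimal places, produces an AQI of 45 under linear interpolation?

AQI 45 lies in the 0–50 band, which corresponds to 0.0000–0.0580 ppm.
C = 0.0000 + (45−0)×(0.0580−0.0000)/(50−0) = 0.0000 + 45×0.0580/50 ≈ 0.052200 ppm → 0.0522 ppm to 4 dp.

0.0522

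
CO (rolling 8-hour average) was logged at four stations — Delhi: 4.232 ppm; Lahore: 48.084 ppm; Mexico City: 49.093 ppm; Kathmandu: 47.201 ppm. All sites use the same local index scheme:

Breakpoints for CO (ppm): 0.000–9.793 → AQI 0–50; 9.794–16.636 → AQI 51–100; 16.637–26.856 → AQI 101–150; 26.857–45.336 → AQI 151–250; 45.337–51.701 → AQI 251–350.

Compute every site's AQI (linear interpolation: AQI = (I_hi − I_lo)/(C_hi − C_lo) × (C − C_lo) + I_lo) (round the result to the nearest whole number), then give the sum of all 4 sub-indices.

Delhi: 4.232 lies in 0.000–9.793, so I_lo=0, I_hi=50, C_lo=0.000, C_hi=9.793.
(50−0)/(9.793−0.000) × (4.232−0.000) + 0 = 50/9.793 × 4.232 + 0 ≈ 21.61 → 22.
Lahore 48.084: bracket 45.337–51.701 → index 251–350; slope 99/6.364, offset 2.747.
AQI = 251 + 99/6.364·2.747 ≈ 293.73 ⇒ 294.
Mexico City: 49.093 ∈ [45.337, 51.701] ↔ index [251, 350].
251 + (49.093−45.337)·(350−251)/(51.701−45.337) = 251 + 3.756·99/6.364 ≈ 309.43, so AQI = 309.
Kathmandu: row 45.337–51.701 (AQI 251–350). (350−251)·(47.201−45.337)/(51.701−45.337) + 251 = 99·1.864/6.364 + 251 ≈ 280.00 → 280.
AQIs: Delhi=22, Lahore=294, Mexico City=309, Kathmandu=280. Sum = 22 + 294 + 309 + 280 = 905.

905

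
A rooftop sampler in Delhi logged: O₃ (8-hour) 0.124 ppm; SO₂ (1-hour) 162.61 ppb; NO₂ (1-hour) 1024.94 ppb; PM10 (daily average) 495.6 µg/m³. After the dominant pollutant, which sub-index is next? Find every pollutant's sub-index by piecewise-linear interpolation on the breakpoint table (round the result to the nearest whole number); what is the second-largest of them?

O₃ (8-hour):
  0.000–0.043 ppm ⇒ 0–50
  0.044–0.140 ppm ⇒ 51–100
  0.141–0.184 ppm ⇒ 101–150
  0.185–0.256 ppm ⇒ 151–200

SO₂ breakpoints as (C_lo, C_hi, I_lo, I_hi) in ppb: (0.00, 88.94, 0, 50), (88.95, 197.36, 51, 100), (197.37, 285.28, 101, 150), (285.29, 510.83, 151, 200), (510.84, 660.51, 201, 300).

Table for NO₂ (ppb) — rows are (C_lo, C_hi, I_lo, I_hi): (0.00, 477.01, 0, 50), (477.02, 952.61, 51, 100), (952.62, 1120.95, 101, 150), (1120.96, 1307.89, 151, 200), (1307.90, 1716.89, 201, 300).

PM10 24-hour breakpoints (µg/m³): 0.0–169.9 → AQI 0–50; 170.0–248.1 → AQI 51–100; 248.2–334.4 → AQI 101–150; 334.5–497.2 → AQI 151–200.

122

O₃: row 0.044–0.140 (AQI 51–100). (100−51)·(0.124−0.044)/(0.140−0.044) + 51 = 49·0.080/0.096 + 51 ≈ 91.83 → 92.
SO₂: 162.61 lies in 88.95–197.36, so I_lo=51, I_hi=100, C_lo=88.95, C_hi=197.36.
(100−51)/(197.36−88.95) × (162.61−88.95) + 51 = 49/108.41 × 73.66 + 51 ≈ 84.29 → 84.
NO₂: 1024.94 ∈ [952.62, 1120.95] ↔ index [101, 150].
101 + (1024.94−952.62)·(150−101)/(1120.95−952.62) = 101 + 72.32·49/168.33 ≈ 122.05, so AQI = 122.
PM10 495.6: bracket 334.5–497.2 → index 151–200; slope 49/162.7, offset 161.1.
AQI = 151 + 49/162.7·161.1 ≈ 199.52 ⇒ 200.
Sub-indices: O₃→92, SO₂→84, NO₂→122, PM10→200. Ranked high→low: 200, 122, 92, 84. Second-highest sub-index = 122.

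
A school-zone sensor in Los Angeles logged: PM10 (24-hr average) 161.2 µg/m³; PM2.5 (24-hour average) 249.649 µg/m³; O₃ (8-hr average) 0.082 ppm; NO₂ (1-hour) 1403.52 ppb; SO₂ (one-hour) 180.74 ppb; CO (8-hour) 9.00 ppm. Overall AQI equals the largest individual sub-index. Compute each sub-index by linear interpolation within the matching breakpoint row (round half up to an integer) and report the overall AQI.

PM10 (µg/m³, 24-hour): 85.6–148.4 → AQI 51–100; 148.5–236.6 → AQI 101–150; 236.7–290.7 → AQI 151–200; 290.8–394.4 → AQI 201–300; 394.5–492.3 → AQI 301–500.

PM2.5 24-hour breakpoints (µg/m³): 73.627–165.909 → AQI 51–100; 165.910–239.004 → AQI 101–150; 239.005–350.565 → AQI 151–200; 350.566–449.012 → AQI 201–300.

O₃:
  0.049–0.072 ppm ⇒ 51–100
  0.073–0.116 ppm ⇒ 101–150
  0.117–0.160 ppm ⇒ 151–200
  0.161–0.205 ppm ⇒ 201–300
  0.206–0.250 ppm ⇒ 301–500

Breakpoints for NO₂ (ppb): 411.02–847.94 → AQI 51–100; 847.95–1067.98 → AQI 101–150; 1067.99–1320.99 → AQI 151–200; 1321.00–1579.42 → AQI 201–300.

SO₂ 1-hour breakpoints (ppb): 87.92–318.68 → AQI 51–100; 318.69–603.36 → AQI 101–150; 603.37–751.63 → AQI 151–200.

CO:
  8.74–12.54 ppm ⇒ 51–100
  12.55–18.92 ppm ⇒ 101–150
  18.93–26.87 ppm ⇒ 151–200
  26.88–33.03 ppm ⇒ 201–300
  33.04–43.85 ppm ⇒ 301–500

233

PM10: row 148.5–236.6 (AQI 101–150). (150−101)·(161.2−148.5)/(236.6−148.5) + 101 = 49·12.7/88.1 + 101 ≈ 108.06 → 108.
PM2.5: 249.649 lies in 239.005–350.565, so I_lo=151, I_hi=200, C_lo=239.005, C_hi=350.565.
(200−151)/(350.565−239.005) × (249.649−239.005) + 151 = 49/111.560 × 10.644 + 151 ≈ 155.68 → 156.
O₃: 0.082 lies in 0.073–0.116, so I_lo=101, I_hi=150, C_lo=0.073, C_hi=0.116.
(150−101)/(0.116−0.073) × (0.082−0.073) + 101 = 49/0.043 × 0.009 + 101 ≈ 111.26 → 111.
NO₂ 1403.52: bracket 1321.00–1579.42 → index 201–300; slope 99/258.42, offset 82.52.
AQI = 201 + 99/258.42·82.52 ≈ 232.61 ⇒ 233.
SO₂: 180.74 ∈ [87.92, 318.68] ↔ index [51, 100].
51 + (180.74−87.92)·(100−51)/(318.68−87.92) = 51 + 92.82·49/230.76 ≈ 70.71, so AQI = 71.
CO: 9.00 ∈ [8.74, 12.54] ↔ index [51, 100].
51 + (9.00−8.74)·(100−51)/(12.54−8.74) = 51 + 0.26·49/3.80 ≈ 54.35, so AQI = 54.
Sub-indices: PM10→108, PM2.5→156, O₃→111, NO₂→233, SO₂→71, CO→54. Overall AQI = max = 233; dominant pollutant is NO₂.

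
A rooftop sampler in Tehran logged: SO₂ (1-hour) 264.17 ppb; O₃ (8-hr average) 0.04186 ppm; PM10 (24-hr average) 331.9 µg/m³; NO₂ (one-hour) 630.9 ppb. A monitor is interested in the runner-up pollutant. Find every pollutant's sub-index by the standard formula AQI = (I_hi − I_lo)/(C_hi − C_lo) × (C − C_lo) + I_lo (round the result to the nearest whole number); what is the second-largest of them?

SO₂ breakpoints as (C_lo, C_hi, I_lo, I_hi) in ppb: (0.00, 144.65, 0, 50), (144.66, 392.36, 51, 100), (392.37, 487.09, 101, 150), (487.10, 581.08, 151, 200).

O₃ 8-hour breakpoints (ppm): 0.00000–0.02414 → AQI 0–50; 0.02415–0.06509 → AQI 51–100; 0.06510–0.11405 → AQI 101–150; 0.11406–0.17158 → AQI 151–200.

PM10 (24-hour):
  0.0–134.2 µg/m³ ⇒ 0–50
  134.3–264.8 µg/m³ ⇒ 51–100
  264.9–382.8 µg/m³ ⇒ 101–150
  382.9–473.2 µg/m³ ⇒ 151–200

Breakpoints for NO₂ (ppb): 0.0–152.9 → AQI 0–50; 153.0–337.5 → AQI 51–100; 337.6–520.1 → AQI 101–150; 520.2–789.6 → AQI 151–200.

129

SO₂: row 144.66–392.36 (AQI 51–100). (100−51)·(264.17−144.66)/(392.36−144.66) + 51 = 49·119.51/247.70 + 51 ≈ 74.64 → 75.
O₃ 0.04186: bracket 0.02415–0.06509 → index 51–100; slope 49/0.04094, offset 0.01771.
AQI = 51 + 49/0.04094·0.01771 ≈ 72.20 ⇒ 72.
PM10: 331.9 ∈ [264.9, 382.8] ↔ index [101, 150].
101 + (331.9−264.9)·(150−101)/(382.8−264.9) = 101 + 67.0·49/117.9 ≈ 128.85, so AQI = 129.
NO₂: 630.9 ∈ [520.2, 789.6] ↔ index [151, 200].
151 + (630.9−520.2)·(200−151)/(789.6−520.2) = 151 + 110.7·49/269.4 ≈ 171.13, so AQI = 171.
Sub-indices: SO₂→75, O₃→72, PM10→129, NO₂→171. Ranked high→low: 171, 129, 75, 72. Second-highest sub-index = 129.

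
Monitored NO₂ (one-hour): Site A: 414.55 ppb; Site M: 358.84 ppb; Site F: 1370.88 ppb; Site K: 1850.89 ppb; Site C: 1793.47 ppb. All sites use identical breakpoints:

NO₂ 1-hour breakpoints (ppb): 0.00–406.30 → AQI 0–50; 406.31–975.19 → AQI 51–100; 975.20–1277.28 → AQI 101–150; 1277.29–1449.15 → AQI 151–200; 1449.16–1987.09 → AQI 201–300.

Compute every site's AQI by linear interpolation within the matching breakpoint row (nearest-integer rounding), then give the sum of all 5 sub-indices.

Site A: row 406.31–975.19 (AQI 51–100). (100−51)·(414.55−406.31)/(975.19−406.31) + 51 = 49·8.24/568.88 + 51 ≈ 51.71 → 52.
Site M: row 0.00–406.30 (AQI 0–50). (50−0)·(358.84−0.00)/(406.30−0.00) + 0 = 50·358.84/406.30 + 0 ≈ 44.16 → 44.
Site F: row 1277.29–1449.15 (AQI 151–200). (200−151)·(1370.88−1277.29)/(1449.15−1277.29) + 151 = 49·93.59/171.86 + 151 ≈ 177.68 → 178.
Site K: 1850.89 lies in 1449.16–1987.09, so I_lo=201, I_hi=300, C_lo=1449.16, C_hi=1987.09.
(300−201)/(1987.09−1449.16) × (1850.89−1449.16) + 201 = 99/537.93 × 401.73 + 201 ≈ 274.93 → 275.
Site C: 1793.47 lies in 1449.16–1987.09, so I_lo=201, I_hi=300, C_lo=1449.16, C_hi=1987.09.
(300−201)/(1987.09−1449.16) × (1793.47−1449.16) + 201 = 99/537.93 × 344.31 + 201 ≈ 264.37 → 264.
AQIs: Site A=52, Site M=44, Site F=178, Site K=275, Site C=264. Sum = 52 + 44 + 178 + 275 + 264 = 813.

813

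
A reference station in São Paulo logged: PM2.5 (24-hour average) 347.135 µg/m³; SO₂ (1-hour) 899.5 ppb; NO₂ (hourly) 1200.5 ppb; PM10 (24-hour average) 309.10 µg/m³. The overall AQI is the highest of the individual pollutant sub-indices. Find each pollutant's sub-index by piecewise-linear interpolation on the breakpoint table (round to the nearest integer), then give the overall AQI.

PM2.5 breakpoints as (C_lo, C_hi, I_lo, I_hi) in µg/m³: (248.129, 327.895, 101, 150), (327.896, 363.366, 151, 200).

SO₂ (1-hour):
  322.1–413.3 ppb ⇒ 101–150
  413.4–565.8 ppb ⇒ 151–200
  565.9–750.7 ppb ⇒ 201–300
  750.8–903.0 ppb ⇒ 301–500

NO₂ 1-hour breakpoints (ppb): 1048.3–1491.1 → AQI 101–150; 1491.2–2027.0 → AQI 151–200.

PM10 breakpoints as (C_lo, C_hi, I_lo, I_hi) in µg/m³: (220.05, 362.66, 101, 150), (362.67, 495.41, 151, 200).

495

PM2.5 347.135: bracket 327.896–363.366 → index 151–200; slope 49/35.470, offset 19.239.
AQI = 151 + 49/35.470·19.239 ≈ 177.58 ⇒ 178.
SO₂ 899.5: bracket 750.8–903.0 → index 301–500; slope 199/152.2, offset 148.7.
AQI = 301 + 199/152.2·148.7 ≈ 495.42 ⇒ 495.
NO₂ 1200.5: bracket 1048.3–1491.1 → index 101–150; slope 49/442.8, offset 152.2.
AQI = 101 + 49/442.8·152.2 ≈ 117.84 ⇒ 118.
PM10: 309.10 ∈ [220.05, 362.66] ↔ index [101, 150].
101 + (309.10−220.05)·(150−101)/(362.66−220.05) = 101 + 89.05·49/142.61 ≈ 131.60, so AQI = 132.
Sub-indices: PM2.5→178, SO₂→495, NO₂→118, PM10→132. Overall AQI = max = 495; dominant pollutant is SO₂.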